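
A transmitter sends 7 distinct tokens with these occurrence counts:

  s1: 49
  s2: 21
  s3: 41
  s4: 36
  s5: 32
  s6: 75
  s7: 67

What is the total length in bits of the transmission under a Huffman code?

Merge the two smallest weights repeatedly:
combine s2(21), s5(32) → 53
combine s4(36), s3(41) → 77
combine s1(49), 53 → 102
combine s7(67), s6(75) → 142
combine 77, 102 → 179
combine 142, 179 → 321
The encoded length is the sum of every internal node's weight: 53 + 77 + 102 + 142 + 179 + 321 = 874 bits.

874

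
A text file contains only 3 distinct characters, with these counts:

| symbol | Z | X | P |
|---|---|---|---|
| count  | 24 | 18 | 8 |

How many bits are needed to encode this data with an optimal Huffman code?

Greedily combine the two least-frequent nodes:
merge P(8) and X(18): 26
merge Z(24) and 26: 50
The encoded length is the sum of every internal node's weight: 26 + 50 = 76 bits.

76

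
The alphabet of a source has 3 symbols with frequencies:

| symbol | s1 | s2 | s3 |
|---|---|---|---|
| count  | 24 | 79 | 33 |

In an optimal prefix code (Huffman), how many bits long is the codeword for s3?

2

Huffman merges, smallest pair first:
combine s1(24), s3(33) → 57
combine 57, s2(79) → 136
s3 sits 2 levels below the root, so its codeword is 2 bits.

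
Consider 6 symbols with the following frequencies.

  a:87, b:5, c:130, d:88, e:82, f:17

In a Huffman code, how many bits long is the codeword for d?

Repeatedly merge the two smallest:
combine b(5), f(17) → 22
combine 22, e(82) → 104
combine a(87), d(88) → 175
combine 104, c(130) → 234
combine 175, 234 → 409
d's leaf is at depth 2, giving a 2-bit codeword.

2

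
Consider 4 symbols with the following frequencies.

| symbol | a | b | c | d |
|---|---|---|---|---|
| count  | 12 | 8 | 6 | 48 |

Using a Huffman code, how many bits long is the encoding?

Greedily combine the two least-frequent nodes:
combine c(6), b(8) → 14
combine a(12), 14 → 26
combine 26, d(48) → 74
The encoded length is the sum of every internal node's weight: 14 + 26 + 74 = 114 bits.

114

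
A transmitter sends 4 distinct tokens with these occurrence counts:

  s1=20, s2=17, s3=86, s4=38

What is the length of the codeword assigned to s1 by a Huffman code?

3

Build the tree from the bottom:
combine s2(17), s1(20) → 37
combine 37, s4(38) → 75
combine 75, s3(86) → 161
s1 sits 3 levels below the root, so its codeword is 3 bits.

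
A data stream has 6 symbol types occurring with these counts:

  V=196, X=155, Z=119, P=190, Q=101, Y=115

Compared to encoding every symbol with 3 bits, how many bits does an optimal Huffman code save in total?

386

Fixed-length: 3 bits × 876 symbols = 2628 bits.
Huffman merges:
Q(101) + Y(115) → 216
Z(119) + X(155) → 274
P(190) + V(196) → 386
216 + 274 → 490
386 + 490 → 876
Huffman total = 216 + 274 + 386 + 490 + 876 = 2242 bits.
Saving = 2628 − 2242 = 386 bits.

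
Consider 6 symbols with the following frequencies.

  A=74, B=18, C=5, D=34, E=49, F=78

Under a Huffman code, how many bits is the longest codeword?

Merge the two lowest-weight nodes at each step:
C(5) + B(18) → 23
23 + D(34) → 57
E(49) + 57 → 106
A(74) + F(78) → 152
106 + 152 → 258
Maximum depth reached is 4.

4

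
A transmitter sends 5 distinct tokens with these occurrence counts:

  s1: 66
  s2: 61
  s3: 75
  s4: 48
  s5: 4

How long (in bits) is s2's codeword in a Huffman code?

2

Huffman merges, smallest pair first:
combine s5(4), s4(48) → 52
combine 52, s2(61) → 113
combine s1(66), s3(75) → 141
combine 113, 141 → 254
s2 sits 2 levels below the root, so its codeword is 2 bits.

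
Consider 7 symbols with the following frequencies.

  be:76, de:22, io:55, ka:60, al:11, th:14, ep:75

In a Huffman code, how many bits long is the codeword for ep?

Huffman merges, smallest pair first:
combine al(11), th(14) → 25
combine de(22), 25 → 47
combine 47, io(55) → 102
combine ka(60), ep(75) → 135
combine be(76), 102 → 178
combine 135, 178 → 313
ep sits 2 levels below the root, so its codeword is 2 bits.

2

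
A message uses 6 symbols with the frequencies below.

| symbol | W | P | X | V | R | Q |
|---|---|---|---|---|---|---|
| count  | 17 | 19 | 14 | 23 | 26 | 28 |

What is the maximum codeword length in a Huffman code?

3

Merge the two lowest-weight nodes at each step:
combine X(14), W(17) → 31
combine P(19), V(23) → 42
combine R(26), Q(28) → 54
combine 31, 42 → 73
combine 54, 73 → 127
The rarest symbols sit at the bottom; the longest codeword is 3 bits.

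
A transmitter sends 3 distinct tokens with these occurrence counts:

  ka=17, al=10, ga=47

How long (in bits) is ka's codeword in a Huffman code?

2

Huffman merges, smallest pair first:
merge al(10) and ka(17): 27
merge 27 and ga(47): 74
ka sits 2 levels below the root, so its codeword is 2 bits.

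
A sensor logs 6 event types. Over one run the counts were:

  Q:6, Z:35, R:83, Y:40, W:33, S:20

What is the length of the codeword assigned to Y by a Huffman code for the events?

3

Repeatedly merge the two smallest:
combine Q(6), S(20) → 26
combine 26, W(33) → 59
combine Z(35), Y(40) → 75
combine 59, 75 → 134
combine R(83), 134 → 217
Y's leaf is at depth 3, giving a 3-bit codeword.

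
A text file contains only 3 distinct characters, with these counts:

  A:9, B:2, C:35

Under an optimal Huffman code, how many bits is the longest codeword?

Merge the two lowest-weight nodes at each step:
combine B(2), A(9) → 11
combine 11, C(35) → 46
The first pair merged (B, A) ends up deepest, at depth 2.

2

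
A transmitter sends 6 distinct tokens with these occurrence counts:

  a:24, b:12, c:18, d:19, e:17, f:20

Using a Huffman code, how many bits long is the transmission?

Greedily combine the two least-frequent nodes:
combine b(12), e(17) → 29
combine c(18), d(19) → 37
combine f(20), a(24) → 44
combine 29, 37 → 66
combine 44, 66 → 110
The encoded length is the sum of every internal node's weight: 29 + 37 + 44 + 66 + 110 = 286 bits.

286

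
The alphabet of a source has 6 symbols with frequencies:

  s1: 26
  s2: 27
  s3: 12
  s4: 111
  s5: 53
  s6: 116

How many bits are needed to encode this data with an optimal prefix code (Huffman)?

793

Merge the two smallest weights repeatedly:
merge s3(12) and s1(26): 38
merge s2(27) and 38: 65
merge s5(53) and 65: 118
merge s4(111) and s6(116): 227
merge 118 and 227: 345
Total encoded bits = sum of merged weights = 38 + 65 + 118 + 227 + 345 = 793.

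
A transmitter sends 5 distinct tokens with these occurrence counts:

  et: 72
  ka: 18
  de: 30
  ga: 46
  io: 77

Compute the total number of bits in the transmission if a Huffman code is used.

534

Greedily combine the two least-frequent nodes:
merge ka(18) and de(30): 48
merge ga(46) and 48: 94
merge et(72) and io(77): 149
merge 94 and 149: 243
Each symbol's bit-cost is frequency × depth; summing gives 534 bits (equivalently 48 + 94 + 149 + 243).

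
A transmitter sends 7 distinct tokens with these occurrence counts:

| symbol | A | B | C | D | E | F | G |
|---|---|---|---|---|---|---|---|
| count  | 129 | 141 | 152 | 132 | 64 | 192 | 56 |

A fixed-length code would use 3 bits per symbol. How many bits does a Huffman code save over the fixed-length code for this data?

Fixed-length: 3 bits × 866 symbols = 2598 bits.
Huffman merges:
combine G(56), E(64) → 120
combine 120, A(129) → 249
combine D(132), B(141) → 273
combine C(152), F(192) → 344
combine 249, 273 → 522
combine 344, 522 → 866
Huffman total = 120 + 249 + 273 + 344 + 522 + 866 = 2374 bits.
Saving = 2598 − 2374 = 224 bits.

224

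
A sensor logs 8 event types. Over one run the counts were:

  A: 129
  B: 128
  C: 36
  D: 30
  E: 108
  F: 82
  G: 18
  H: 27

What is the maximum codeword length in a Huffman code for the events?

Merge the two lowest-weight nodes at each step:
merge G(18) and H(27): 45
merge D(30) and C(36): 66
merge 45 and 66: 111
merge F(82) and E(108): 190
merge 111 and B(128): 239
merge A(129) and 190: 319
merge 239 and 319: 558
The first pair merged (G, H) ends up deepest, at depth 4.

4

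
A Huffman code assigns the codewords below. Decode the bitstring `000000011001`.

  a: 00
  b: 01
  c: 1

aaabcac

Read left to right; each codeword is recognised as soon as it completes (prefix code):
  00→a | 00→a | 00→a | 01→b | 1→c | 00→a | 1→c
Decoded message: aaabcac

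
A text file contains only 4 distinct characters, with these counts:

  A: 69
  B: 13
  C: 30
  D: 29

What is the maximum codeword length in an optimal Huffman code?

3

Merge the two lowest-weight nodes at each step:
merge B(13) and D(29): 42
merge C(30) and 42: 72
merge A(69) and 72: 141
The rarest symbols sit at the bottom; the longest codeword is 3 bits.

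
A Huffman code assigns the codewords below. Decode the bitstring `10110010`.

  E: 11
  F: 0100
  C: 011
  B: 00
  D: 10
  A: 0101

Read left to right; each codeword is recognised as soon as it completes (prefix code):
  10→D | 11→E | 00→B | 10→D
Decoded message: DEBD

DEBD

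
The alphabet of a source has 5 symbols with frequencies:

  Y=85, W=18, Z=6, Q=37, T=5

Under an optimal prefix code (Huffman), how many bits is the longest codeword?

4

Merge the two lowest-weight nodes at each step:
merge T(5) and Z(6): 11
merge 11 and W(18): 29
merge 29 and Q(37): 66
merge 66 and Y(85): 151
The rarest symbols sit at the bottom; the longest codeword is 4 bits.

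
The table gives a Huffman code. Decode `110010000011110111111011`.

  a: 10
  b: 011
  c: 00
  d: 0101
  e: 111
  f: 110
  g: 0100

Read left to right; each codeword is recognised as soon as it completes (prefix code):
  110→f | 0100→g | 00→c | 011→b | 110→f | 111→e | 111→e | 011→b
Decoded message: fgcbfeeb

fgcbfeeb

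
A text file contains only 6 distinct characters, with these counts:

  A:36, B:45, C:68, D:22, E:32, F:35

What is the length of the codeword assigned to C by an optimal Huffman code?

2

Repeatedly merge the two smallest:
merge D(22) and E(32): 54
merge F(35) and A(36): 71
merge B(45) and 54: 99
merge C(68) and 71: 139
merge 99 and 139: 238
C's leaf is at depth 2, giving a 2-bit codeword.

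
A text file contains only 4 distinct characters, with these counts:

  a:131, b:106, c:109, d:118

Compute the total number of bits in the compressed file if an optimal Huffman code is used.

Greedily combine the two least-frequent nodes:
combine b(106), c(109) → 215
combine d(118), a(131) → 249
combine 215, 249 → 464
Total encoded bits = sum of merged weights = 215 + 249 + 464 = 928.

928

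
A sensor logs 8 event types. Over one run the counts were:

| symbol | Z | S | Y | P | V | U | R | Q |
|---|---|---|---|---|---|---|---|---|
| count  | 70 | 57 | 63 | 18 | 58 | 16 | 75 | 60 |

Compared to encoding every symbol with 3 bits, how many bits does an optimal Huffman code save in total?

41

Fixed-length: 3 bits × 417 symbols = 1251 bits.
Huffman merges:
combine U(16), P(18) → 34
combine 34, S(57) → 91
combine V(58), Q(60) → 118
combine Y(63), Z(70) → 133
combine R(75), 91 → 166
combine 118, 133 → 251
combine 166, 251 → 417
Huffman total = 34 + 91 + 118 + 133 + 166 + 251 + 417 = 1210 bits.
Saving = 1251 − 1210 = 41 bits.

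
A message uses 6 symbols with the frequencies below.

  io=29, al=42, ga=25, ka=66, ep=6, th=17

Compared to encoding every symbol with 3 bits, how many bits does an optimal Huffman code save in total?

114

Fixed-length: 3 bits × 185 symbols = 555 bits.
Huffman merges:
combine ep(6), th(17) → 23
combine 23, ga(25) → 48
combine io(29), al(42) → 71
combine 48, ka(66) → 114
combine 71, 114 → 185
Huffman total = 23 + 48 + 71 + 114 + 185 = 441 bits.
Saving = 555 − 441 = 114 bits.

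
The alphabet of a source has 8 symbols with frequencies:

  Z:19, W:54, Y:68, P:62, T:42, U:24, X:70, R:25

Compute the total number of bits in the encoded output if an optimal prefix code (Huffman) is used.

Greedily combine the two least-frequent nodes:
Z(19) + U(24) → 43
R(25) + T(42) → 67
43 + W(54) → 97
P(62) + 67 → 129
Y(68) + X(70) → 138
97 + 129 → 226
138 + 226 → 364
The encoded length is the sum of every internal node's weight: 43 + 67 + 97 + 129 + 138 + 226 + 364 = 1064 bits.

1064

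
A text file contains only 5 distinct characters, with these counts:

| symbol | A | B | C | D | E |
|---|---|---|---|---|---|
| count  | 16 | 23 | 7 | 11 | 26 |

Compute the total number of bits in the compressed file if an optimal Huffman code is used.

Merge the two smallest weights repeatedly:
combine C(7), D(11) → 18
combine A(16), 18 → 34
combine B(23), E(26) → 49
combine 34, 49 → 83
The encoded length is the sum of every internal node's weight: 18 + 34 + 49 + 83 = 184 bits.

184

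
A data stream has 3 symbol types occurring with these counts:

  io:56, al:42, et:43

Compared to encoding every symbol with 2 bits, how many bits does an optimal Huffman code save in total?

Fixed-length: 2 bits × 141 symbols = 282 bits.
Huffman merges:
al(42) + et(43) → 85
io(56) + 85 → 141
Huffman total = 85 + 141 = 226 bits.
Saving = 282 − 226 = 56 bits.

56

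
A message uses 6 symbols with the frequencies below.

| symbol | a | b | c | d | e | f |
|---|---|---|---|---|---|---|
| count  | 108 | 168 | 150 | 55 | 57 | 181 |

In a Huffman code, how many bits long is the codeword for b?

2

Build the tree from the bottom:
combine d(55), e(57) → 112
combine a(108), 112 → 220
combine c(150), b(168) → 318
combine f(181), 220 → 401
combine 318, 401 → 719
b's leaf is at depth 2, giving a 2-bit codeword.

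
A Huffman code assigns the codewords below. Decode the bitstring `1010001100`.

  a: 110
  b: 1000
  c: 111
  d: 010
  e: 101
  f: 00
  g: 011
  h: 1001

Read left to right; each codeword is recognised as soon as it completes (prefix code):
  101→e | 00→f | 011→g | 00→f
Decoded message: efgf

efgf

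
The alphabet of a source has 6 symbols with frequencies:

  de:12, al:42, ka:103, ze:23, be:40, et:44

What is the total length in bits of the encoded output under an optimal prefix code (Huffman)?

Merge the two smallest weights repeatedly:
merge de(12) and ze(23): 35
merge 35 and be(40): 75
merge al(42) and et(44): 86
merge 75 and 86: 161
merge ka(103) and 161: 264
Each symbol's bit-cost is frequency × depth; summing gives 621 bits (equivalently 35 + 75 + 86 + 161 + 264).

621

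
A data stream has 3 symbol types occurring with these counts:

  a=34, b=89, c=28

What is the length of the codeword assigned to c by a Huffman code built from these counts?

Huffman merges, smallest pair first:
merge c(28) and a(34): 62
merge 62 and b(89): 151
c's leaf is at depth 2, giving a 2-bit codeword.

2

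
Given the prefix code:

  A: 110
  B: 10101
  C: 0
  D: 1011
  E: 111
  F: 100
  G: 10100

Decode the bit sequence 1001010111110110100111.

FBEDCFE

Read left to right; each codeword is recognised as soon as it completes (prefix code):
  100→F | 10101→B | 111→E | 1011→D | 0→C | 100→F | 111→E
Decoded message: FBEDCFE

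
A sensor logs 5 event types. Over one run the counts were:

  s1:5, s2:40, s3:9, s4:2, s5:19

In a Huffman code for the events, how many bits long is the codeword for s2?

1

Huffman merges, smallest pair first:
merge s4(2) and s1(5): 7
merge 7 and s3(9): 16
merge 16 and s5(19): 35
merge 35 and s2(40): 75
s2 sits one level below the root: a 1-bit codeword.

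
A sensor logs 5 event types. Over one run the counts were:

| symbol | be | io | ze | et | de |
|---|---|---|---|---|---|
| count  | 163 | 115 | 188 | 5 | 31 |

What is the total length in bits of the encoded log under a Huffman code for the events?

Greedily combine the two least-frequent nodes:
combine et(5), de(31) → 36
combine 36, io(115) → 151
combine 151, be(163) → 314
combine ze(188), 314 → 502
Each symbol's bit-cost is frequency × depth; summing gives 1003 bits (equivalently 36 + 151 + 314 + 502).

1003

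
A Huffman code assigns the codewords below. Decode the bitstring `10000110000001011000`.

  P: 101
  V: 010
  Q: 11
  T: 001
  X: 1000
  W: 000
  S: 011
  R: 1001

Read left to right; each codeword is recognised as soon as it completes (prefix code):
  1000→X | 011→S | 000→W | 000→W | 101→P | 1000→X
Decoded message: XSWWPX

XSWWPX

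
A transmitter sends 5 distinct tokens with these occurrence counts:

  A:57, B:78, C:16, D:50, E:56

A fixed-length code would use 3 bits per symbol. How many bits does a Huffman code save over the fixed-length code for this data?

Fixed-length: 3 bits × 257 symbols = 771 bits.
Huffman merges:
C(16) + D(50) → 66
E(56) + A(57) → 113
66 + B(78) → 144
113 + 144 → 257
Huffman total = 66 + 113 + 144 + 257 = 580 bits.
Saving = 771 − 580 = 191 bits.

191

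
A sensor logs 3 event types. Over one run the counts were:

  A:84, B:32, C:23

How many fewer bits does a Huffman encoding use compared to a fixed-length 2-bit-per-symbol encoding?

84

Fixed-length: 2 bits × 139 symbols = 278 bits.
Huffman merges:
merge C(23) and B(32): 55
merge 55 and A(84): 139
Huffman total = 55 + 139 = 194 bits.
Saving = 278 − 194 = 84 bits.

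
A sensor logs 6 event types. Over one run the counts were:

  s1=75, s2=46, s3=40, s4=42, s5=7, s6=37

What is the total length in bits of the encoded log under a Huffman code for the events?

620

Greedily combine the two least-frequent nodes:
s5(7) + s6(37) → 44
s3(40) + s4(42) → 82
44 + s2(46) → 90
s1(75) + 82 → 157
90 + 157 → 247
Each symbol's bit-cost is frequency × depth; summing gives 620 bits (equivalently 44 + 82 + 90 + 157 + 247).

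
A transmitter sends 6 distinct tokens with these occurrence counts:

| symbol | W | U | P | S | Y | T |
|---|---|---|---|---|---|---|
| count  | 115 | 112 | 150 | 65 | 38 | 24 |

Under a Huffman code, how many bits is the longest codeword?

Merge the two lowest-weight nodes at each step:
merge T(24) and Y(38): 62
merge 62 and S(65): 127
merge U(112) and W(115): 227
merge 127 and P(150): 277
merge 227 and 277: 504
Maximum depth reached is 4.

4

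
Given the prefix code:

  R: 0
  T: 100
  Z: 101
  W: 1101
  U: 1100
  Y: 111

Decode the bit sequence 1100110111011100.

Read left to right; each codeword is recognised as soon as it completes (prefix code):
  1100→U | 1101→W | 1101→W | 1100→U
Decoded message: UWWU

UWWU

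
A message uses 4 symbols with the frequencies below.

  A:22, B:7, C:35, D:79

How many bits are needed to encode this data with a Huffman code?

Greedily combine the two least-frequent nodes:
B(7) + A(22) → 29
29 + C(35) → 64
64 + D(79) → 143
Total encoded bits = sum of merged weights = 29 + 64 + 143 = 236.

236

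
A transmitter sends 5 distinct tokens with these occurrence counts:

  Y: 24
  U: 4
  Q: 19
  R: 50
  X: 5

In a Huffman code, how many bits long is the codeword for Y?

Build the tree from the bottom:
U(4) + X(5) → 9
9 + Q(19) → 28
Y(24) + 28 → 52
R(50) + 52 → 102
Y sits 2 levels below the root, so its codeword is 2 bits.

2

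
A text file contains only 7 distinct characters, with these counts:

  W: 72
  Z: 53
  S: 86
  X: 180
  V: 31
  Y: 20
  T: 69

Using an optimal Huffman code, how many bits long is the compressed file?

Build the Huffman tree bottom-up:
Y(20) + V(31) → 51
51 + Z(53) → 104
T(69) + W(72) → 141
S(86) + 104 → 190
141 + X(180) → 321
190 + 321 → 511
Total encoded bits = sum of merged weights = 51 + 104 + 141 + 190 + 321 + 511 = 1318.

1318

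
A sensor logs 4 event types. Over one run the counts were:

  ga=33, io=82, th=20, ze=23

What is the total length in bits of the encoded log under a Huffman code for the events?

277

Build the Huffman tree bottom-up:
merge th(20) and ze(23): 43
merge ga(33) and 43: 76
merge 76 and io(82): 158
Total encoded bits = sum of merged weights = 43 + 76 + 158 = 277.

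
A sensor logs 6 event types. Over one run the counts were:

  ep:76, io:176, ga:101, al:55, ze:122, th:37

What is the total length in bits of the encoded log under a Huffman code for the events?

1394

Merge the two smallest weights repeatedly:
merge th(37) and al(55): 92
merge ep(76) and 92: 168
merge ga(101) and ze(122): 223
merge 168 and io(176): 344
merge 223 and 344: 567
Total encoded bits = sum of merged weights = 92 + 168 + 223 + 344 + 567 = 1394.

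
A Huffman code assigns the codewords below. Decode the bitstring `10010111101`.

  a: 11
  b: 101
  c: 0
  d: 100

dbab

Read left to right; each codeword is recognised as soon as it completes (prefix code):
  100→d | 101→b | 11→a | 101→b
Decoded message: dbab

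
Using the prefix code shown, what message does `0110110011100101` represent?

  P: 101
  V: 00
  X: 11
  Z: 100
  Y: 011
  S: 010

Read left to right; each codeword is recognised as soon as it completes (prefix code):
  011→Y | 011→Y | 00→V | 11→X | 100→Z | 101→P
Decoded message: YYVXZP

YYVXZP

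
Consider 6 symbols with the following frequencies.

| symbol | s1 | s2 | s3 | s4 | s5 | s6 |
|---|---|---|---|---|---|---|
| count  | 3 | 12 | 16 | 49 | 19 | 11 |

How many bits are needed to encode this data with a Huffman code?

246

Merge the two smallest weights repeatedly:
s1(3) + s6(11) → 14
s2(12) + 14 → 26
s3(16) + s5(19) → 35
26 + 35 → 61
s4(49) + 61 → 110
Each symbol's bit-cost is frequency × depth; summing gives 246 bits (equivalently 14 + 26 + 35 + 61 + 110).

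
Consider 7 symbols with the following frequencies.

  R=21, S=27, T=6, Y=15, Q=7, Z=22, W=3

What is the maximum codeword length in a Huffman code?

5

Merge the two lowest-weight nodes at each step:
W(3) + T(6) → 9
Q(7) + 9 → 16
Y(15) + 16 → 31
R(21) + Z(22) → 43
S(27) + 31 → 58
43 + 58 → 101
The first pair merged (W, T) ends up deepest, at depth 5.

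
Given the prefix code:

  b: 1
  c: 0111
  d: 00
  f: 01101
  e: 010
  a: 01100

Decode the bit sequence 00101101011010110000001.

Read left to right; each codeword is recognised as soon as it completes (prefix code):
  00→d | 1→b | 01101→f | 01101→f | 01100→a | 00→d | 00→d | 1→b
Decoded message: dbffaddb

dbffaddb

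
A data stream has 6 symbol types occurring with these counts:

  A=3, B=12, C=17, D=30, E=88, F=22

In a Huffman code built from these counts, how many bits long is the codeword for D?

3

Repeatedly merge the two smallest:
combine A(3), B(12) → 15
combine 15, C(17) → 32
combine F(22), D(30) → 52
combine 32, 52 → 84
combine 84, E(88) → 172
The subtree containing D is merged 3 times, so code length = 3.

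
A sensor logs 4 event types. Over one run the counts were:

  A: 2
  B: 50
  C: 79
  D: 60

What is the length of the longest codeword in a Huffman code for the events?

3

Merge the two lowest-weight nodes at each step:
combine A(2), B(50) → 52
combine 52, D(60) → 112
combine C(79), 112 → 191
Maximum depth reached is 3.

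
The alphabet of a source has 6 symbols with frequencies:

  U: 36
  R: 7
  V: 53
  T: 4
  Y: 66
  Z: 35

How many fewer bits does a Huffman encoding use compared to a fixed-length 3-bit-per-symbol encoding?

144

Fixed-length: 3 bits × 201 symbols = 603 bits.
Huffman merges:
T(4) + R(7) → 11
11 + Z(35) → 46
U(36) + 46 → 82
V(53) + Y(66) → 119
82 + 119 → 201
Huffman total = 11 + 46 + 82 + 119 + 201 = 459 bits.
Saving = 603 − 459 = 144 bits.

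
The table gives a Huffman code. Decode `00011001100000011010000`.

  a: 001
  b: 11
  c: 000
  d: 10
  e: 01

cbadcaddc

Read left to right; each codeword is recognised as soon as it completes (prefix code):
  000→c | 11→b | 001→a | 10→d | 000→c | 001→a | 10→d | 10→d | 000→c
Decoded message: cbadcaddc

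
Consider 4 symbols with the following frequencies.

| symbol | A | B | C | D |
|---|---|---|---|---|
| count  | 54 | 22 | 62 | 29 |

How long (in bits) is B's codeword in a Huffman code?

3

Repeatedly merge the two smallest:
B(22) + D(29) → 51
51 + A(54) → 105
C(62) + 105 → 167
The subtree containing B is merged 3 times, so code length = 3.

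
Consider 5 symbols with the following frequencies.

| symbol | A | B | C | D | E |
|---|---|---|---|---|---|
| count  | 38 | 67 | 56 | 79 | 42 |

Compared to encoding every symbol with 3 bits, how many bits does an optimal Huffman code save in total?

Fixed-length: 3 bits × 282 symbols = 846 bits.
Huffman merges:
A(38) + E(42) → 80
C(56) + B(67) → 123
D(79) + 80 → 159
123 + 159 → 282
Huffman total = 80 + 123 + 159 + 282 = 644 bits.
Saving = 846 − 644 = 202 bits.

202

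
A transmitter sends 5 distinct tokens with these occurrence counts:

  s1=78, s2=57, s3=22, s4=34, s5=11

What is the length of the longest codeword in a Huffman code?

Merge the two lowest-weight nodes at each step:
combine s5(11), s3(22) → 33
combine 33, s4(34) → 67
combine s2(57), 67 → 124
combine s1(78), 124 → 202
Maximum depth reached is 4.

4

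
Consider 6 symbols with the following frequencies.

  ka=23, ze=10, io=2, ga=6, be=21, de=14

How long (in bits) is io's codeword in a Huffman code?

4

Huffman merges, smallest pair first:
combine io(2), ga(6) → 8
combine 8, ze(10) → 18
combine de(14), 18 → 32
combine be(21), ka(23) → 44
combine 32, 44 → 76
io sits 4 levels below the root, so its codeword is 4 bits.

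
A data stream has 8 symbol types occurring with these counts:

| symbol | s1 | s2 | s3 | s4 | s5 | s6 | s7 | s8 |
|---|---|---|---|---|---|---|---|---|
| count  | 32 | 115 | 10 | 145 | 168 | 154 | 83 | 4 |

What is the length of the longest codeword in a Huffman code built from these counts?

6

Merge the two lowest-weight nodes at each step:
merge s8(4) and s3(10): 14
merge 14 and s1(32): 46
merge 46 and s7(83): 129
merge s2(115) and 129: 244
merge s4(145) and s6(154): 299
merge s5(168) and 244: 412
merge 299 and 412: 711
Maximum depth reached is 6.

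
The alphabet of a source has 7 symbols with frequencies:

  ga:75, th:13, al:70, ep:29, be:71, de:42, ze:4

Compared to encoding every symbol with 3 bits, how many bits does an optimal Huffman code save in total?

Fixed-length: 3 bits × 304 symbols = 912 bits.
Huffman merges:
combine ze(4), th(13) → 17
combine 17, ep(29) → 46
combine de(42), 46 → 88
combine al(70), be(71) → 141
combine ga(75), 88 → 163
combine 141, 163 → 304
Huffman total = 17 + 46 + 88 + 141 + 163 + 304 = 759 bits.
Saving = 912 − 759 = 153 bits.

153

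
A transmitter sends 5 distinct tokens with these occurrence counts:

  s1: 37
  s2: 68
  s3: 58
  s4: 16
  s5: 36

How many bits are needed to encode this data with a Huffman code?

482

Greedily combine the two least-frequent nodes:
combine s4(16), s5(36) → 52
combine s1(37), 52 → 89
combine s3(58), s2(68) → 126
combine 89, 126 → 215
Each symbol's bit-cost is frequency × depth; summing gives 482 bits (equivalently 52 + 89 + 126 + 215).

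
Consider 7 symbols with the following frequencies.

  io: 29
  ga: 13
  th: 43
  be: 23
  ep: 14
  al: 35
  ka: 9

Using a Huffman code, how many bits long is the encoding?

442

Merge the two smallest weights repeatedly:
merge ka(9) and ga(13): 22
merge ep(14) and 22: 36
merge be(23) and io(29): 52
merge al(35) and 36: 71
merge th(43) and 52: 95
merge 71 and 95: 166
Total encoded bits = sum of merged weights = 22 + 36 + 52 + 71 + 95 + 166 = 442.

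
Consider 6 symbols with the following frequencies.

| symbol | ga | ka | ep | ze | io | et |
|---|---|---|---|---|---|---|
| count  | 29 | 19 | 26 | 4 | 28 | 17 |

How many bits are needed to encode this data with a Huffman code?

307

Build the Huffman tree bottom-up:
combine ze(4), et(17) → 21
combine ka(19), 21 → 40
combine ep(26), io(28) → 54
combine ga(29), 40 → 69
combine 54, 69 → 123
Each symbol's bit-cost is frequency × depth; summing gives 307 bits (equivalently 21 + 40 + 54 + 69 + 123).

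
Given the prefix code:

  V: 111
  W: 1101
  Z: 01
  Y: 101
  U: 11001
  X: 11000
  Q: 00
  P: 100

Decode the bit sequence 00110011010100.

QUYZQ

Read left to right; each codeword is recognised as soon as it completes (prefix code):
  00→Q | 11001→U | 101→Y | 01→Z | 00→Q
Decoded message: QUYZQ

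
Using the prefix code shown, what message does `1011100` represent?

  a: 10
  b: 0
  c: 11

Read left to right; each codeword is recognised as soon as it completes (prefix code):
  10→a | 11→c | 10→a | 0→b
Decoded message: acab

acab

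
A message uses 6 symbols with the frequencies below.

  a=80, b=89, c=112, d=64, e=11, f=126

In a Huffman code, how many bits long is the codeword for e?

Build the tree from the bottom:
combine e(11), d(64) → 75
combine 75, a(80) → 155
combine b(89), c(112) → 201
combine f(126), 155 → 281
combine 201, 281 → 482
The subtree containing e is merged 4 times, so code length = 4.

4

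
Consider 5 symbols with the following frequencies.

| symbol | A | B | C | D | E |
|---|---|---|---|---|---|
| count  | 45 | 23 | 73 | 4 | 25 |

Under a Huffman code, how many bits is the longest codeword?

4

Merge the two lowest-weight nodes at each step:
combine D(4), B(23) → 27
combine E(25), 27 → 52
combine A(45), 52 → 97
combine C(73), 97 → 170
The rarest symbols sit at the bottom; the longest codeword is 4 bits.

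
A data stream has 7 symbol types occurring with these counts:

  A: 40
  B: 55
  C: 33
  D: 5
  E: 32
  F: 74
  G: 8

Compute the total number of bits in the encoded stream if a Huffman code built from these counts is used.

Greedily combine the two least-frequent nodes:
combine D(5), G(8) → 13
combine 13, E(32) → 45
combine C(33), A(40) → 73
combine 45, B(55) → 100
combine 73, F(74) → 147
combine 100, 147 → 247
The encoded length is the sum of every internal node's weight: 13 + 45 + 73 + 100 + 147 + 247 = 625 bits.

625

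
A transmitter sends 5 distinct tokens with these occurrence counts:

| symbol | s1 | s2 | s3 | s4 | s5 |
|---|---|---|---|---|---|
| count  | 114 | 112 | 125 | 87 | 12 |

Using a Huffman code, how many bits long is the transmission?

999

Greedily combine the two least-frequent nodes:
combine s5(12), s4(87) → 99
combine 99, s2(112) → 211
combine s1(114), s3(125) → 239
combine 211, 239 → 450
The encoded length is the sum of every internal node's weight: 99 + 211 + 239 + 450 = 999 bits.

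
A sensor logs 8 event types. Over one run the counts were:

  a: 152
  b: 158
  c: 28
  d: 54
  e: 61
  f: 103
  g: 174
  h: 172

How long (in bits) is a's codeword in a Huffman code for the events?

Repeatedly merge the two smallest:
c(28) + d(54) → 82
e(61) + 82 → 143
f(103) + 143 → 246
a(152) + b(158) → 310
h(172) + g(174) → 346
246 + 310 → 556
346 + 556 → 902
a sits 3 levels below the root, so its codeword is 3 bits.

3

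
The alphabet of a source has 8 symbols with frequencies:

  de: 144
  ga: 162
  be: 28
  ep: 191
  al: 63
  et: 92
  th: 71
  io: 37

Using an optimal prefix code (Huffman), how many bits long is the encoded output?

2204

Greedily combine the two least-frequent nodes:
be(28) + io(37) → 65
al(63) + 65 → 128
th(71) + et(92) → 163
128 + de(144) → 272
ga(162) + 163 → 325
ep(191) + 272 → 463
325 + 463 → 788
Total encoded bits = sum of merged weights = 65 + 128 + 163 + 272 + 325 + 463 + 788 = 2204.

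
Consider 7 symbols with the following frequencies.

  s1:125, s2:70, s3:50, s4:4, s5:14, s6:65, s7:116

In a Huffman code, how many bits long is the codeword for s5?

5

Repeatedly merge the two smallest:
merge s4(4) and s5(14): 18
merge 18 and s3(50): 68
merge s6(65) and 68: 133
merge s2(70) and s7(116): 186
merge s1(125) and 133: 258
merge 186 and 258: 444
s5's leaf is at depth 5, giving a 5-bit codeword.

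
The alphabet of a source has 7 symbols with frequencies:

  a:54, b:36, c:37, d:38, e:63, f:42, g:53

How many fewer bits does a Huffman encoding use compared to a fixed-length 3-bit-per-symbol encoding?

63

Fixed-length: 3 bits × 323 symbols = 969 bits.
Huffman merges:
merge b(36) and c(37): 73
merge d(38) and f(42): 80
merge g(53) and a(54): 107
merge e(63) and 73: 136
merge 80 and 107: 187
merge 136 and 187: 323
Huffman total = 73 + 80 + 107 + 136 + 187 + 323 = 906 bits.
Saving = 969 − 906 = 63 bits.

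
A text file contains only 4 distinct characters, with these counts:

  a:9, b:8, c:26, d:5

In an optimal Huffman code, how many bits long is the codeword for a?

Repeatedly merge the two smallest:
merge d(5) and b(8): 13
merge a(9) and 13: 22
merge 22 and c(26): 48
a's leaf is at depth 2, giving a 2-bit codeword.

2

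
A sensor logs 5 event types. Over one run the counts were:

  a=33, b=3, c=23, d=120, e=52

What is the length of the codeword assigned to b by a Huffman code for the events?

4

Build the tree from the bottom:
merge b(3) and c(23): 26
merge 26 and a(33): 59
merge e(52) and 59: 111
merge 111 and d(120): 231
b's leaf is at depth 4, giving a 4-bit codeword.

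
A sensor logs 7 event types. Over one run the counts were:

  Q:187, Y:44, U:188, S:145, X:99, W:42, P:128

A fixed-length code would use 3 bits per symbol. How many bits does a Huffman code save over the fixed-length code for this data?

Fixed-length: 3 bits × 833 symbols = 2499 bits.
Huffman merges:
combine W(42), Y(44) → 86
combine 86, X(99) → 185
combine P(128), S(145) → 273
combine 185, Q(187) → 372
combine U(188), 273 → 461
combine 372, 461 → 833
Huffman total = 86 + 185 + 273 + 372 + 461 + 833 = 2210 bits.
Saving = 2499 − 2210 = 289 bits.

289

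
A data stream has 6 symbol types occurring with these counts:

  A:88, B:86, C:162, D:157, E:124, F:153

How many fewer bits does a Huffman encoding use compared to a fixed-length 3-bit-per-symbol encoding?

Fixed-length: 3 bits × 770 symbols = 2310 bits.
Huffman merges:
B(86) + A(88) → 174
E(124) + F(153) → 277
D(157) + C(162) → 319
174 + 277 → 451
319 + 451 → 770
Huffman total = 174 + 277 + 319 + 451 + 770 = 1991 bits.
Saving = 2310 − 1991 = 319 bits.

319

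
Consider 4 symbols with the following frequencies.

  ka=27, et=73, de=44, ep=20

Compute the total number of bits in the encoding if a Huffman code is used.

Greedily combine the two least-frequent nodes:
ep(20) + ka(27) → 47
de(44) + 47 → 91
et(73) + 91 → 164
The encoded length is the sum of every internal node's weight: 47 + 91 + 164 = 302 bits.

302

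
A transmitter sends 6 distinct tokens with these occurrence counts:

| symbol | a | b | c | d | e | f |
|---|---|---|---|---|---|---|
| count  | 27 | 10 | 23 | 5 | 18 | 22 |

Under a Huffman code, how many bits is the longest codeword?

Merge the two lowest-weight nodes at each step:
combine d(5), b(10) → 15
combine 15, e(18) → 33
combine f(22), c(23) → 45
combine a(27), 33 → 60
combine 45, 60 → 105
Maximum depth reached is 4.

4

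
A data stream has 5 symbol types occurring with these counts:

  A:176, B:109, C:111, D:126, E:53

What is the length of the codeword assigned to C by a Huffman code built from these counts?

Huffman merges, smallest pair first:
merge E(53) and B(109): 162
merge C(111) and D(126): 237
merge 162 and A(176): 338
merge 237 and 338: 575
C sits 2 levels below the root, so its codeword is 2 bits.

2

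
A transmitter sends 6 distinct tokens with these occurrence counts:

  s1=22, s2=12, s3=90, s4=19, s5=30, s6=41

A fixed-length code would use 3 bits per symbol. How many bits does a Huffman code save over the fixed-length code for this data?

Fixed-length: 3 bits × 214 symbols = 642 bits.
Huffman merges:
combine s2(12), s4(19) → 31
combine s1(22), s5(30) → 52
combine 31, s6(41) → 72
combine 52, 72 → 124
combine s3(90), 124 → 214
Huffman total = 31 + 52 + 72 + 124 + 214 = 493 bits.
Saving = 642 − 493 = 149 bits.

149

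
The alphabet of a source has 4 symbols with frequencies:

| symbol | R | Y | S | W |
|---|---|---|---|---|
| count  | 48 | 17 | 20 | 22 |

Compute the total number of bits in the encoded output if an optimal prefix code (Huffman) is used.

Build the Huffman tree bottom-up:
merge Y(17) and S(20): 37
merge W(22) and 37: 59
merge R(48) and 59: 107
The encoded length is the sum of every internal node's weight: 37 + 59 + 107 = 203 bits.

203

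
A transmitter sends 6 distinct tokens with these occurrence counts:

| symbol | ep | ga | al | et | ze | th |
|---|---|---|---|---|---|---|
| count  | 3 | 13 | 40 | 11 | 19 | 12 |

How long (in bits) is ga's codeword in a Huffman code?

Build the tree from the bottom:
merge ep(3) and et(11): 14
merge th(12) and ga(13): 25
merge 14 and ze(19): 33
merge 25 and 33: 58
merge al(40) and 58: 98
ga's leaf is at depth 3, giving a 3-bit codeword.

3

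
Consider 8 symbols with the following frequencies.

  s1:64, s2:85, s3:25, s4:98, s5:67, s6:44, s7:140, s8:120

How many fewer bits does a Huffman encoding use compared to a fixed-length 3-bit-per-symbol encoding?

Fixed-length: 3 bits × 643 symbols = 1929 bits.
Huffman merges:
combine s3(25), s6(44) → 69
combine s1(64), s5(67) → 131
combine 69, s2(85) → 154
combine s4(98), s8(120) → 218
combine 131, s7(140) → 271
combine 154, 218 → 372
combine 271, 372 → 643
Huffman total = 69 + 131 + 154 + 218 + 271 + 372 + 643 = 1858 bits.
Saving = 1929 − 1858 = 71 bits.

71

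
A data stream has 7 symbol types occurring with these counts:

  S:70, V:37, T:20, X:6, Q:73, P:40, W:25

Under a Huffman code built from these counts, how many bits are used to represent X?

4

Build the tree from the bottom:
combine X(6), T(20) → 26
combine W(25), 26 → 51
combine V(37), P(40) → 77
combine 51, S(70) → 121
combine Q(73), 77 → 150
combine 121, 150 → 271
X sits 4 levels below the root, so its codeword is 4 bits.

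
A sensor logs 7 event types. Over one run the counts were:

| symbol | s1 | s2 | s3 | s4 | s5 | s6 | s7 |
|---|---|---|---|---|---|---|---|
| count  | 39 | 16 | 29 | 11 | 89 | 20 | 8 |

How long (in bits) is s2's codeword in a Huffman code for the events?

Build the tree from the bottom:
combine s7(8), s4(11) → 19
combine s2(16), 19 → 35
combine s6(20), s3(29) → 49
combine 35, s1(39) → 74
combine 49, 74 → 123
combine s5(89), 123 → 212
The subtree containing s2 is merged 4 times, so code length = 4.

4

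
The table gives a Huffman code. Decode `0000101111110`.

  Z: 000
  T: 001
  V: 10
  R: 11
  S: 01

Read left to right; each codeword is recognised as soon as it completes (prefix code):
  000→Z | 01→S | 01→S | 11→R | 11→R | 10→V
Decoded message: ZSSRRV

ZSSRRV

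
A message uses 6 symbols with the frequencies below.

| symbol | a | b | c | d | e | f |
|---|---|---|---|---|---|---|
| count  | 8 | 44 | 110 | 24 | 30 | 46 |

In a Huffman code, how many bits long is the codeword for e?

3

Build the tree from the bottom:
merge a(8) and d(24): 32
merge e(30) and 32: 62
merge b(44) and f(46): 90
merge 62 and 90: 152
merge c(110) and 152: 262
e's leaf is at depth 3, giving a 3-bit codeword.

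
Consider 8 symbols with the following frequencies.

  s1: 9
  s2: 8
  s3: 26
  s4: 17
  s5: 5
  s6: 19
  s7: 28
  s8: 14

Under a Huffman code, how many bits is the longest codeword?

Merge the two lowest-weight nodes at each step:
combine s5(5), s2(8) → 13
combine s1(9), 13 → 22
combine s8(14), s4(17) → 31
combine s6(19), 22 → 41
combine s3(26), s7(28) → 54
combine 31, 41 → 72
combine 54, 72 → 126
The rarest symbols sit at the bottom; the longest codeword is 5 bits.

5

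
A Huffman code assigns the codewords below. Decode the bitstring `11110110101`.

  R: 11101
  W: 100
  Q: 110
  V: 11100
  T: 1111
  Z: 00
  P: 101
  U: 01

TUPU

Read left to right; each codeword is recognised as soon as it completes (prefix code):
  1111→T | 01→U | 101→P | 01→U
Decoded message: TUPU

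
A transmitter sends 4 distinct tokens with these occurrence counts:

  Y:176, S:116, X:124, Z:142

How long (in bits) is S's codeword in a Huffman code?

Repeatedly merge the two smallest:
S(116) + X(124) → 240
Z(142) + Y(176) → 318
240 + 318 → 558
The subtree containing S is merged 2 times, so code length = 2.

2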